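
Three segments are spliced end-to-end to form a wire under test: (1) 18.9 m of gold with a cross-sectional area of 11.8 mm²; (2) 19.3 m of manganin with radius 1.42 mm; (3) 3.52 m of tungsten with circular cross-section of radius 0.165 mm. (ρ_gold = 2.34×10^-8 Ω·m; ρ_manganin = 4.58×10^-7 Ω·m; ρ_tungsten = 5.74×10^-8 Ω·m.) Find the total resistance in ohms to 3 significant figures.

Seg 1: A = 11.8 mm² = 1.180e-05 m²
R_1 = (2.34×10^-8)(18.9)/(1.180e-05) = 0.03748 Ω
Seg 2: A = πr² = π(1.4200e-03 m)² = 6.335e-06 m²
R_2 = (4.58×10^-7)(19.3)/(6.335e-06) = 1.395 Ω
Seg 3: A = πr² = π(1.6500e-04 m)² = 8.553e-08 m²
R_3 = (5.74×10^-8)(3.52)/(8.553e-08) = 2.362 Ω
R_total = R_1 + R_2 + R_3 = 3.80 Ω

3.80 Ω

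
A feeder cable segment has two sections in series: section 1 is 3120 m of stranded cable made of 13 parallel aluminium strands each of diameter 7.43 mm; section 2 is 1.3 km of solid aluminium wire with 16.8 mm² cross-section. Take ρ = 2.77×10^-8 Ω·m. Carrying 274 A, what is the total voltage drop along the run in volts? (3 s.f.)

629 V

Section 1: A_strand = π(3.7150e-03)² = 4.336e-05 m²; R₁ = ρL/(N·A_s) = (2.77×10^-8)(3120)/(13×4.336e-05) = 0.1533 Ω
Section 2: A = 16.8 mm² = 1.680e-05 m²
R₂ = (2.77×10^-8)(1300)/(1.680e-05) = 2.143 Ω
R = R₁ + R₂ = 2.297 Ω
V = IR = 274 × 2.297 = 629 V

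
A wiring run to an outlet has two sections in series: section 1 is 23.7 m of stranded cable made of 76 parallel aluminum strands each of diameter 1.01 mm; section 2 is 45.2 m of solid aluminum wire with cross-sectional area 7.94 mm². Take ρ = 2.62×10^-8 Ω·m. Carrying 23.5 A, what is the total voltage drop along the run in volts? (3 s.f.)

Section 1: A_strand = π(5.0500e-04)² = 8.012e-07 m²; R₁ = ρL/(N·A_s) = (2.62×10^-8)(23.7)/(76×8.012e-07) = 0.0102 Ω
Section 2: A = 7.94 mm² = 7.940e-06 m²
R₂ = (2.62×10^-8)(45.2)/(7.940e-06) = 0.1491 Ω
R = R₁ + R₂ = 0.1593 Ω
V = IR = 23.5 × 0.1593 = 3.74 V

3.74 V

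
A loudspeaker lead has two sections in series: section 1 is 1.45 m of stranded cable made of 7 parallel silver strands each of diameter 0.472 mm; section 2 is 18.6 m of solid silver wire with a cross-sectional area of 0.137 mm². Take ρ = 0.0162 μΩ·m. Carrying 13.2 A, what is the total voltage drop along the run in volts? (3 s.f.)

ρ = 0.0162 μΩ·m = 1.62×10^-8 Ω·m
Section 1: A_strand = π(2.3600e-04)² = 1.750e-07 m²; R₁ = ρL/(N·A_s) = (1.62×10^-8)(1.45)/(7×1.750e-07) = 0.01918 Ω
Section 2: A = 0.137 mm² = 1.370e-07 m²
R₂ = (1.62×10^-8)(18.6)/(1.370e-07) = 2.199 Ω
R = R₁ + R₂ = 2.219 Ω
V = IR = 13.2 × 2.219 = 29.3 V

29.3 V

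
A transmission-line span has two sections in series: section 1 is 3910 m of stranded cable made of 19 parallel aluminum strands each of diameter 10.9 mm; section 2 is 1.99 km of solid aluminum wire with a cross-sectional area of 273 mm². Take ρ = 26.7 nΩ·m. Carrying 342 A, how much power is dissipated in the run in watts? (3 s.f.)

29700 W

ρ = 26.7 nΩ·m = 2.67×10^-8 Ω·m
Section 1: A_strand = π(5.4500e-03)² = 9.331e-05 m²; R₁ = ρL/(N·A_s) = (2.67×10^-8)(3910)/(19×9.331e-05) = 0.05888 Ω
Section 2: A = 273 mm² = 2.730e-04 m²
R₂ = (2.67×10^-8)(1990)/(2.730e-04) = 0.1946 Ω
R = R₁ + R₂ = 0.2535 Ω
P = I²R = (342)² × 0.2535 = 29700 W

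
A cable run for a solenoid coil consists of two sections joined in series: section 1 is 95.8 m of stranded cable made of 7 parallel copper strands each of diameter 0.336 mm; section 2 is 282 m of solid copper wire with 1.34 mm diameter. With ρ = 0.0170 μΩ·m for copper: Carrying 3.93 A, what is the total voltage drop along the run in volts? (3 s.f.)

23.7 V

ρ = 0.0170 μΩ·m = 1.70×10^-8 Ω·m
Section 1: A_strand = π(1.6800e-04)² = 8.867e-08 m²; R₁ = ρL/(N·A_s) = (1.70×10^-8)(95.8)/(7×8.867e-08) = 2.624 Ω
Section 2: A = π(d/2)² = π(6.7000e-04 m)² = 1.410e-06 m²
R₂ = (1.70×10^-8)(282)/(1.410e-06) = 3.399 Ω
R = R₁ + R₂ = 6.023 Ω
V = IR = 3.93 × 6.023 = 23.7 V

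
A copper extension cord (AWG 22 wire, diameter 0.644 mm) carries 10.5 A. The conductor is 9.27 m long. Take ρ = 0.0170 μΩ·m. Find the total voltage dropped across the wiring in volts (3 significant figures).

ρ = 0.0170 μΩ·m = 1.70×10^-8 Ω·m
A = π(0.644/2 mm)² = π(3.2200e-04 m)² = 3.257e-07 m²
R = ρL/A = (1.70×10^-8)(9.27)/(3.257e-07) = 0.4838 Ω
V = IR = 10.5 × 0.4838 = 5.08 V

5.08 V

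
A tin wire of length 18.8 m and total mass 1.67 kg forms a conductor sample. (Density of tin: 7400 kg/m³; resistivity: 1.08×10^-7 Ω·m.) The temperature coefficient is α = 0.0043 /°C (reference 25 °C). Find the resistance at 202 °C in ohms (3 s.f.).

A = m/(density·L) = 1.67/(7400×18.8) = 1.2004e-05 m²
R = ρL/A = (1.08×10^-7)(18.8)/(1.2004e-05) = 0.1691 Ω
R(202 °C) = 0.1691 × (1 + 0.0043×177) = 0.298 Ω

0.298 Ω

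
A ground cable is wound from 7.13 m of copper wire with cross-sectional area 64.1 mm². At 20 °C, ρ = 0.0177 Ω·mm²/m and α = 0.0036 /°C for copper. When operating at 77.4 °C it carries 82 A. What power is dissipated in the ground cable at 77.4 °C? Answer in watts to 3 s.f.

16.0 W

ρ = 0.0177 Ω·mm²/m = 1.77×10^-8 Ω·m
A = 64.1 mm² = 6.410e-05 m²
R₍20₎ = ρL/A = (1.77×10^-8)(7.13)/(6.410e-05) = 0.001969 Ω
R₍77.4₎ = R₍20₎(1 + αΔT) = 0.001969 × (1 + 0.0036×57.4) = 0.002376 Ω
P = I²R = (82)² × 0.002376 = 16.0 W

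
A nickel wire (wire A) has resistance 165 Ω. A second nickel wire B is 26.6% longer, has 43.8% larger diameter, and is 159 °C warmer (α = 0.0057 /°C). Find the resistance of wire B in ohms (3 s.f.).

193 Ω

R ∝ ρL/d² with ρ ∝ (1+αΔT), so R_B/R_A = (1 + 26.6/100) × (1 + 43.8/100)⁻² × (1 + 0.0057×159)
= 1.266 × 0.4836 × 1.906 = 1.167
R_B = 1.167 × 165 = 193 Ω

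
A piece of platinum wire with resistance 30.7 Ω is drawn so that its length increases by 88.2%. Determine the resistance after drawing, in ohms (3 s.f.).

109 Ω

k = 1 + 88.2/100 = 1.882; volume constant ⇒ A' = A/k, so R' = k²R.
R' = 3.542 × 30.7 = 109 Ω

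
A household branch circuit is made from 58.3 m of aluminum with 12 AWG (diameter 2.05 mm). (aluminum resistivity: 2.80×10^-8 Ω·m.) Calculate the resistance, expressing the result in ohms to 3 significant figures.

A = π(2.05/2 mm)² = π(1.0250e-03 m)² = 3.301e-06 m²
R = ρL/A = (2.80×10^-8)(58.3 m)/(3.301e-06 m²) = 0.495 Ω

0.495 Ω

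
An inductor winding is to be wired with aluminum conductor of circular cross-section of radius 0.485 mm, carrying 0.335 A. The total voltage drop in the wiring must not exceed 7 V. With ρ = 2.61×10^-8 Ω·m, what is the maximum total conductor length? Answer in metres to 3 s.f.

A = πr² = π(4.8500e-04 m)² = 7.390e-07 m²
L_max = V_max·A/(1·ρI) = (7)(7.390e-07)/(2.61×10^-8×0.335) = 592 m

592 m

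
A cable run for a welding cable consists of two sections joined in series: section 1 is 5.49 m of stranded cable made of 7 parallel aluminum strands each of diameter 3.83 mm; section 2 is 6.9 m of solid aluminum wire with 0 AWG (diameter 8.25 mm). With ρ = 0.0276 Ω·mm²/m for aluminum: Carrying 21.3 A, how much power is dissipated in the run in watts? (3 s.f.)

2.47 W

ρ = 0.0276 Ω·mm²/m = 2.76×10^-8 Ω·m
Section 1: A_strand = π(1.9150e-03)² = 1.152e-05 m²; R₁ = ρL/(N·A_s) = (2.76×10^-8)(5.49)/(7×1.152e-05) = 0.001879 Ω
Section 2: A = π(8.25/2 mm)² = π(4.1250e-03 m)² = 5.346e-05 m²
R₂ = (2.76×10^-8)(6.9)/(5.346e-05) = 0.003563 Ω
R = R₁ + R₂ = 0.005441 Ω
P = I²R = (21.3)² × 0.005441 = 2.47 W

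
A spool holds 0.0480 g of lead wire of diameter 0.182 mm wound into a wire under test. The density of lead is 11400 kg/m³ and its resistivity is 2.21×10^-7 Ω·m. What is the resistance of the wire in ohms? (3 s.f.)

A = π(d/2)² = π(9.1000e-05 m)² = 2.6016e-08 m²
L = m/(density·A) = 4.800×10^-5/(11400×2.6016e-08) = 0.1618 m
R = ρL/A = (2.21×10^-7)(0.1618)/(2.6016e-08) = 1.37 Ω

1.37 Ω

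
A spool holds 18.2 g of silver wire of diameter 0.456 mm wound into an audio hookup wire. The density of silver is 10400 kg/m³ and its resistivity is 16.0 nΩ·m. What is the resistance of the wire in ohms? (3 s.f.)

ρ = 16.0 nΩ·m = 1.60×10^-8 Ω·m
A = π(d/2)² = π(2.2800e-04 m)² = 1.6331e-07 m²
L = m/(density·A) = 0.0182/(10400×1.6331e-07) = 10.72 m
R = ρL/A = (1.60×10^-8)(10.72)/(1.6331e-07) = 1.05 Ω

1.05 Ω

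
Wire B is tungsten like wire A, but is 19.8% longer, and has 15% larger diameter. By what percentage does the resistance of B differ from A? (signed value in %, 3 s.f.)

R ∝ L/d², so R_B/R_A = (1 + 19.8/100) × (1 + 15/100)⁻²
= 1.198 × 0.7561 = 0.9059
(R_B − R_A)/R_A = 0.9059 − 1 = -9.41%

-9.41%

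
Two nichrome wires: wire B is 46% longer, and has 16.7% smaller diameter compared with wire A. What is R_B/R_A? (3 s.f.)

2.10

R ∝ L/d², so R_B/R_A = (1 + 46/100) × (1 − 16.7/100)⁻²
= 1.46 × 1.441 = 2.10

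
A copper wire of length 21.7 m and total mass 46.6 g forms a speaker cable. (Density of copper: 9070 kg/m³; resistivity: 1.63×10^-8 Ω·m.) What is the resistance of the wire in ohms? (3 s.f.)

A = m/(density·L) = 0.0466/(9070×21.7) = 2.3677e-07 m²
R = ρL/A = (1.63×10^-8)(21.7)/(2.3677e-07) = 1.49 Ω

1.49 Ω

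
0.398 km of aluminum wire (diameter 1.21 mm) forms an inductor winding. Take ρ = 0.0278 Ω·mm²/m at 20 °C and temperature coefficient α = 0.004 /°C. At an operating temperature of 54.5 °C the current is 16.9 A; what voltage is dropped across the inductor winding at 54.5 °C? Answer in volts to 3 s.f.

ρ = 0.0278 Ω·mm²/m = 2.78×10^-8 Ω·m
A = π(d/2)² = π(6.0500e-04 m)² = 1.150e-06 m²
R₍20₎ = ρL/A = (2.78×10^-8)(398)/(1.150e-06) = 9.622 Ω
R₍54.5₎ = R₍20₎(1 + αΔT) = 9.622 × (1 + 0.004×34.5) = 10.95 Ω
V = IR = 16.9 × 10.95 = 185 V

185 V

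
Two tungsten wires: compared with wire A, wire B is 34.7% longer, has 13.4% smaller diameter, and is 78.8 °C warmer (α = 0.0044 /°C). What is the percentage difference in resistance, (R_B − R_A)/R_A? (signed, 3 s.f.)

142%

R ∝ ρL/d² with ρ ∝ (1+αΔT), so R_B/R_A = (1 + 34.7/100) × (1 − 13.4/100)⁻² × (1 + 0.0044×78.8)
= 1.347 × 1.333 × 1.347 = 2.419
(R_B − R_A)/R_A = 2.419 − 1 = 142%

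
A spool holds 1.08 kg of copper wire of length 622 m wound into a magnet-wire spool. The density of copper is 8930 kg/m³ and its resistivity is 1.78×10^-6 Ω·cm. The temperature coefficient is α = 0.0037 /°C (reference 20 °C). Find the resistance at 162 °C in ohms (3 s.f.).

86.9 Ω

ρ = 1.78×10^-6 Ω·cm = 1.78×10^-8 Ω·m
A = m/(density·L) = 1.08/(8930×622) = 1.9444e-07 m²
R = ρL/A = (1.78×10^-8)(622)/(1.9444e-07) = 56.94 Ω
R(162 °C) = 56.94 × (1 + 0.0037×142) = 86.9 Ω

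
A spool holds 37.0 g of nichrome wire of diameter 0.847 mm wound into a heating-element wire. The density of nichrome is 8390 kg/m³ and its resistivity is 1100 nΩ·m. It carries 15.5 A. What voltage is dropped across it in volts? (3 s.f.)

237 V

ρ = 1100 nΩ·m = 1.10×10^-6 Ω·m
A = π(d/2)² = π(4.2350e-04 m)² = 5.6345e-07 m²
L = m/(density·A) = 0.037/(8390×5.6345e-07) = 7.827 m
R = ρL/A = (1.10×10^-6)(7.827)/(5.6345e-07) = 15.28 Ω
V = IR = 15.5 × 15.28 = 237 V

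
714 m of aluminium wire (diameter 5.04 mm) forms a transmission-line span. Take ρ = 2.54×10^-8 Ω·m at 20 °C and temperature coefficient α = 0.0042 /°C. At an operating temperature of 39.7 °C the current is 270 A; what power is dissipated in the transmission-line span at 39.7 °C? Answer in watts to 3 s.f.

A = π(d/2)² = π(2.5200e-03 m)² = 1.995e-05 m²
R₍20₎ = ρL/A = (2.54×10^-8)(714)/(1.995e-05) = 0.909 Ω
R₍39.7₎ = R₍20₎(1 + αΔT) = 0.909 × (1 + 0.0042×19.7) = 0.9842 Ω
P = I²R = (270)² × 0.9842 = 71800 W

71800 W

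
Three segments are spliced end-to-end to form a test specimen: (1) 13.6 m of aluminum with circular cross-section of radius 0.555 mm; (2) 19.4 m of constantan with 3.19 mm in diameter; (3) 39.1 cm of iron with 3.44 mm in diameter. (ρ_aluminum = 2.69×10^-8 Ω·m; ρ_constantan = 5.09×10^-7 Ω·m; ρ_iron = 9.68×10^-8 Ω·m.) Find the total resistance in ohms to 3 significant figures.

Seg 1: A = πr² = π(5.5500e-04 m)² = 9.677e-07 m²
R_1 = (2.69×10^-8)(13.6)/(9.677e-07) = 0.3781 Ω
Seg 2: A = π(d/2)² = π(1.5950e-03 m)² = 7.992e-06 m²
R_2 = (5.09×10^-7)(19.4)/(7.992e-06) = 1.236 Ω
Seg 3: A = π(d/2)² = π(1.7200e-03 m)² = 9.294e-06 m²
R_3 = (9.68×10^-8)(0.391)/(9.294e-06) = 0.004072 Ω
R_total = R_1 + R_2 + R_3 = 1.62 Ω

1.62 Ω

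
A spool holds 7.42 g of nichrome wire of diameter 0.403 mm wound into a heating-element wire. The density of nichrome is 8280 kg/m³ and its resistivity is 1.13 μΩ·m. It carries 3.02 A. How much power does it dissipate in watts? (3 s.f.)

568 W

ρ = 1.13 μΩ·m = 1.13×10^-6 Ω·m
A = π(d/2)² = π(2.0150e-04 m)² = 1.2756e-07 m²
L = m/(density·A) = 0.00742/(8280×1.2756e-07) = 7.025 m
R = ρL/A = (1.13×10^-6)(7.025)/(1.2756e-07) = 62.24 Ω
P = I²R = (3.02)² × 62.24 = 568 W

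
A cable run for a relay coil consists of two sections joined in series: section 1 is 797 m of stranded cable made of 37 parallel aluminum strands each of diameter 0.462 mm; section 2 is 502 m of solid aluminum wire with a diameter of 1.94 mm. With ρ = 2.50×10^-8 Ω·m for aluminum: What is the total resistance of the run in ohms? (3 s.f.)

Section 1: A_strand = π(2.3100e-04)² = 1.676e-07 m²; R₁ = ρL/(N·A_s) = (2.50×10^-8)(797)/(37×1.676e-07) = 3.212 Ω
Section 2: A = π(d/2)² = π(9.7000e-04 m)² = 2.956e-06 m²
R₂ = (2.50×10^-8)(502)/(2.956e-06) = 4.246 Ω
R = R₁ + R₂ = 7.46 Ω

7.46 Ω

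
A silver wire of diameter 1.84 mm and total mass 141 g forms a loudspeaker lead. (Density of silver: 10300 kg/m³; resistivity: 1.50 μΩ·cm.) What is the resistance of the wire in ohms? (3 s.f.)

ρ = 1.50 μΩ·cm = 1.50×10^-8 Ω·m
A = π(d/2)² = π(9.2000e-04 m)² = 2.6590e-06 m²
L = m/(density·A) = 0.141/(10300×2.6590e-06) = 5.148 m
R = ρL/A = (1.50×10^-8)(5.148)/(2.6590e-06) = 0.0290 Ω

0.0290 Ω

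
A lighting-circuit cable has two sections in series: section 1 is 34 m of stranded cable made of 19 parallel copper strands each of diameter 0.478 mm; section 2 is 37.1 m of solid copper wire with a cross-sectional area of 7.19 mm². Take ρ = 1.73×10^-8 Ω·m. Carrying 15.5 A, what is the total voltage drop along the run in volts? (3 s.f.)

4.06 V

Section 1: A_strand = π(2.3900e-04)² = 1.795e-07 m²; R₁ = ρL/(N·A_s) = (1.73×10^-8)(34)/(19×1.795e-07) = 0.1725 Ω
Section 2: A = 7.19 mm² = 7.190e-06 m²
R₂ = (1.73×10^-8)(37.1)/(7.190e-06) = 0.08927 Ω
R = R₁ + R₂ = 0.2618 Ω
V = IR = 15.5 × 0.2618 = 4.06 V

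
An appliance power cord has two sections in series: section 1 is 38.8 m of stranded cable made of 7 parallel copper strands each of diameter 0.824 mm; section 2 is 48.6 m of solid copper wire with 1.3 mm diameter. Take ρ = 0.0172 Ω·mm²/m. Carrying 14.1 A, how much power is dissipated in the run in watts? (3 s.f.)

161 W

ρ = 0.0172 Ω·mm²/m = 1.72×10^-8 Ω·m
Section 1: A_strand = π(4.1200e-04)² = 5.333e-07 m²; R₁ = ρL/(N·A_s) = (1.72×10^-8)(38.8)/(7×5.333e-07) = 0.1788 Ω
Section 2: A = π(d/2)² = π(6.5000e-04 m)² = 1.327e-06 m²
R₂ = (1.72×10^-8)(48.6)/(1.327e-06) = 0.6298 Ω
R = R₁ + R₂ = 0.8086 Ω
P = I²R = (14.1)² × 0.8086 = 161 W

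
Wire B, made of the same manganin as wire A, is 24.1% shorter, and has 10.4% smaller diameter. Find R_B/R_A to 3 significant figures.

0.945

R ∝ L/d², so R_B/R_A = (1 − 24.1/100) × (1 − 10.4/100)⁻²
= 0.759 × 1.246 = 0.945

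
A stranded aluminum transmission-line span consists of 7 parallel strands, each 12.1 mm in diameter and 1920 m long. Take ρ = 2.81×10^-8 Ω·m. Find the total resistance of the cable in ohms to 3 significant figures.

0.0670 Ω

A_strand = π(6.0500e-03 m)² = 1.150e-04 m²
R_strand = ρL/A = (2.81×10^-8)(1920)/(1.150e-04) = 0.4692 Ω
R_total = R_strand/N = 0.4692/7 = 0.0670 Ω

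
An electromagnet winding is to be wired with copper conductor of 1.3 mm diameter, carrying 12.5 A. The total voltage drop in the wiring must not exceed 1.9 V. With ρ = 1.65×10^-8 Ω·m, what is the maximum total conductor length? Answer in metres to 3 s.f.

A = π(d/2)² = π(6.5000e-04 m)² = 1.327e-06 m²
L_max = V_max·A/(1·ρI) = (1.9)(1.327e-06)/(1.65×10^-8×12.5) = 12.2 m

12.2 m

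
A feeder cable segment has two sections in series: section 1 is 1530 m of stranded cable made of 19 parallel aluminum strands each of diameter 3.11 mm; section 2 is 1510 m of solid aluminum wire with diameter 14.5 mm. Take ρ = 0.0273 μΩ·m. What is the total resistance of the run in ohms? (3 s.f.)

ρ = 0.0273 μΩ·m = 2.73×10^-8 Ω·m
Section 1: A_strand = π(1.5550e-03)² = 7.596e-06 m²; R₁ = ρL/(N·A_s) = (2.73×10^-8)(1530)/(19×7.596e-06) = 0.2894 Ω
Section 2: A = π(d/2)² = π(7.2500e-03 m)² = 1.651e-04 m²
R₂ = (2.73×10^-8)(1510)/(1.651e-04) = 0.2496 Ω
R = R₁ + R₂ = 0.539 Ω

0.539 Ω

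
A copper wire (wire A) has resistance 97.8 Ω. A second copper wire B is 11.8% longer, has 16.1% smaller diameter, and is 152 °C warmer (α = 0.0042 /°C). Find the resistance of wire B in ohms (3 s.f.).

254 Ω

R ∝ ρL/d² with ρ ∝ (1+αΔT), so R_B/R_A = (1 + 11.8/100) × (1 − 16.1/100)⁻² × (1 + 0.0042×152)
= 1.118 × 1.421 × 1.638 = 2.602
R_B = 2.602 × 97.8 = 254 Ω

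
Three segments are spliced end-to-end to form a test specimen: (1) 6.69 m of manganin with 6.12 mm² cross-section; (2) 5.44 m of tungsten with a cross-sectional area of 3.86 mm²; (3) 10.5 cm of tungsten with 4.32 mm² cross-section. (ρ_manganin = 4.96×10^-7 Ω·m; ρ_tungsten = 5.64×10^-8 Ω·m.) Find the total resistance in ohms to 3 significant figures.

Seg 1: A = 6.12 mm² = 6.120e-06 m²
R_1 = (4.96×10^-7)(6.69)/(6.120e-06) = 0.5422 Ω
Seg 2: A = 3.86 mm² = 3.860e-06 m²
R_2 = (5.64×10^-8)(5.44)/(3.860e-06) = 0.07949 Ω
Seg 3: A = 4.32 mm² = 4.320e-06 m²
R_3 = (5.64×10^-8)(0.105)/(4.320e-06) = 0.001371 Ω
R_total = R_1 + R_2 + R_3 = 0.623 Ω

0.623 Ω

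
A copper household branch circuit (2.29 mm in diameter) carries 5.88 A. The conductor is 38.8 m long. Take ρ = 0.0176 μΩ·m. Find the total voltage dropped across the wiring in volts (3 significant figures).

ρ = 0.0176 μΩ·m = 1.76×10^-8 Ω·m
A = π(d/2)² = π(1.1450e-03 m)² = 4.119e-06 m²
R = ρL/A = (1.76×10^-8)(38.8)/(4.119e-06) = 0.1658 Ω
V = IR = 5.88 × 0.1658 = 0.975 V

0.975 V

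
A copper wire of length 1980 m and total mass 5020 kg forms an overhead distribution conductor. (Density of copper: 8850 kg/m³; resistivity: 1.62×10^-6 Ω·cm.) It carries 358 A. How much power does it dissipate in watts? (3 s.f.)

ρ = 1.62×10^-6 Ω·cm = 1.62×10^-8 Ω·m
A = m/(density·L) = 5020/(8850×1980) = 2.8648e-04 m²
R = ρL/A = (1.62×10^-8)(1980)/(2.8648e-04) = 0.112 Ω
P = I²R = (358)² × 0.112 = 14300 W

14300 W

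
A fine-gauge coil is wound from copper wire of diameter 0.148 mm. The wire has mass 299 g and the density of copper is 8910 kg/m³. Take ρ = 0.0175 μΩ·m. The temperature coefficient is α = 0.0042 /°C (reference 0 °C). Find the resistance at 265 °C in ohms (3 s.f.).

ρ = 0.0175 μΩ·m = 1.75×10^-8 Ω·m
A = π(d/2)² = π(7.4000e-05 m)² = 1.7203e-08 m²
L = m/(density·A) = 0.299/(8910×1.7203e-08) = 1951 m
R = ρL/A = (1.75×10^-8)(1951)/(1.7203e-08) = 1984 Ω
R(265 °C) = 1984 × (1 + 0.0042×265) = 4190 Ω

4190 Ω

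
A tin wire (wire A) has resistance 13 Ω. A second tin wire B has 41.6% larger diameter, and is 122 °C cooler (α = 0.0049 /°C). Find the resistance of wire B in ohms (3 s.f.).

R ∝ ρL/d² with ρ ∝ (1+αΔT), so R_B/R_A = (1 + 41.6/100)⁻² × (1 − 0.0049×122)
= 0.4987 × 0.4022 = 0.2006
R_B = 0.2006 × 13 = 2.61 Ω

2.61 Ω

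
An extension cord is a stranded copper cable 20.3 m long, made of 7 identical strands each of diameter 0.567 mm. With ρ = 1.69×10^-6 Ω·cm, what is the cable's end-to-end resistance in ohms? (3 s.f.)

0.194 Ω

ρ = 1.69×10^-6 Ω·cm = 1.69×10^-8 Ω·m
A_strand = π(2.8350e-04 m)² = 2.525e-07 m²
R_strand = ρL/A = (1.69×10^-8)(20.3)/(2.525e-07) = 1.359 Ω
R_total = R_strand/N = 1.359/7 = 0.194 Ω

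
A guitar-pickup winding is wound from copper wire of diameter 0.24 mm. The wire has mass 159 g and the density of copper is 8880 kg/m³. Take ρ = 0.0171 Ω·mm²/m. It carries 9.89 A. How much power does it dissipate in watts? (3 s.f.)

14600 W

ρ = 0.0171 Ω·mm²/m = 1.71×10^-8 Ω·m
A = π(d/2)² = π(1.2000e-04 m)² = 4.5239e-08 m²
L = m/(density·A) = 0.159/(8880×4.5239e-08) = 395.8 m
R = ρL/A = (1.71×10^-8)(395.8)/(4.5239e-08) = 149.6 Ω
P = I²R = (9.89)² × 149.6 = 14600 W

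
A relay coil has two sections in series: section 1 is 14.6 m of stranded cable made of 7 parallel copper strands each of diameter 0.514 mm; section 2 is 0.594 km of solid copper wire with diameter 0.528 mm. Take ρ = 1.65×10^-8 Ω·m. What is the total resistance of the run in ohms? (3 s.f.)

44.9 Ω

Section 1: A_strand = π(2.5700e-04)² = 2.075e-07 m²; R₁ = ρL/(N·A_s) = (1.65×10^-8)(14.6)/(7×2.075e-07) = 0.1659 Ω
Section 2: A = π(d/2)² = π(2.6400e-04 m)² = 2.190e-07 m²
R₂ = (1.65×10^-8)(594)/(2.190e-07) = 44.76 Ω
R = R₁ + R₂ = 44.9 Ω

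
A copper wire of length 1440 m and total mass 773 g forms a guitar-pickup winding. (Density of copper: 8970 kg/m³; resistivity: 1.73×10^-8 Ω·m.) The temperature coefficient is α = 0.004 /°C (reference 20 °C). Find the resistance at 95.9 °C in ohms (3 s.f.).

A = m/(density·L) = 0.773/(8970×1440) = 5.9845e-08 m²
R = ρL/A = (1.73×10^-8)(1440)/(5.9845e-08) = 416.3 Ω
R(95.9 °C) = 416.3 × (1 + 0.004×75.9) = 543 Ω

543 Ω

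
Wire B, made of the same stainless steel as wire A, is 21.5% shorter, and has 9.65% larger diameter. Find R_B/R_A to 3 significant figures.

R ∝ L/d², so R_B/R_A = (1 − 21.5/100) × (1 + 9.65/100)⁻²
= 0.785 × 0.8317 = 0.653

0.653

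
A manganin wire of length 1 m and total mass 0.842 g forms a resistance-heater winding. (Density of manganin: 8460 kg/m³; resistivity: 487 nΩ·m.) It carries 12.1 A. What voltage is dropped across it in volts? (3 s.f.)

ρ = 487 nΩ·m = 4.87×10^-7 Ω·m
A = m/(density·L) = 8.420×10^-4/(8460×1) = 9.9527e-08 m²
R = ρL/A = (4.87×10^-7)(1)/(9.9527e-08) = 4.893 Ω
V = IR = 12.1 × 4.893 = 59.2 V

59.2 V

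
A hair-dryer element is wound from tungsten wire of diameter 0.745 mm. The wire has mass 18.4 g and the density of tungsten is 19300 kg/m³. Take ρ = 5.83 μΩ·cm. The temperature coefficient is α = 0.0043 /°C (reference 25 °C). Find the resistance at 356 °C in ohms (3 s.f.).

0.709 Ω

ρ = 5.83 μΩ·cm = 5.83×10^-8 Ω·m
A = π(d/2)² = π(3.7250e-04 m)² = 4.3592e-07 m²
L = m/(density·A) = 0.0184/(19300×4.3592e-07) = 2.187 m
R = ρL/A = (5.83×10^-8)(2.187)/(4.3592e-07) = 0.2925 Ω
R(356 °C) = 0.2925 × (1 + 0.0043×331) = 0.709 Ω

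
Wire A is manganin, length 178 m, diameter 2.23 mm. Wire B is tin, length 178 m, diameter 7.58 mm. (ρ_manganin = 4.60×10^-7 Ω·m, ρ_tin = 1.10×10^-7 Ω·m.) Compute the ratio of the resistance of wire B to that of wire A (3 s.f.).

0.0207

R ∝ ρL/d², so R_B/R_A = (ρ_B/ρ_A) × (d_A/d_B)²
= (1.10×10^-7/4.60×10^-7) × (2.23/7.58)² = 0.0207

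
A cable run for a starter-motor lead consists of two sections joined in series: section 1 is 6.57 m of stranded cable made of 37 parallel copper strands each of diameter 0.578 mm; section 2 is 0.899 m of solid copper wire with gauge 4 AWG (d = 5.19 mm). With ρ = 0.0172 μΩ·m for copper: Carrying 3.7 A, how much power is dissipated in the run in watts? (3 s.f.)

ρ = 0.0172 μΩ·m = 1.72×10^-8 Ω·m
Section 1: A_strand = π(2.8900e-04)² = 2.624e-07 m²; R₁ = ρL/(N·A_s) = (1.72×10^-8)(6.57)/(37×2.624e-07) = 0.01164 Ω
Section 2: A = π(5.19/2 mm)² = π(2.5950e-03 m)² = 2.116e-05 m²
R₂ = (1.72×10^-8)(0.899)/(2.116e-05) = 7.309×10^-4 Ω
R = R₁ + R₂ = 0.01237 Ω
P = I²R = (3.7)² × 0.01237 = 0.169 W

0.169 W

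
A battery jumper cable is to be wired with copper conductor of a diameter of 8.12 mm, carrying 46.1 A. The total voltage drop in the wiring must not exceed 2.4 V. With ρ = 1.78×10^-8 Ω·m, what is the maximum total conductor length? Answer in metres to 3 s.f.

A = π(d/2)² = π(4.0600e-03 m)² = 5.178e-05 m²
L_max = V_max·A/(1·ρI) = (2.4)(5.178e-05)/(1.78×10^-8×46.1) = 151 m

151 m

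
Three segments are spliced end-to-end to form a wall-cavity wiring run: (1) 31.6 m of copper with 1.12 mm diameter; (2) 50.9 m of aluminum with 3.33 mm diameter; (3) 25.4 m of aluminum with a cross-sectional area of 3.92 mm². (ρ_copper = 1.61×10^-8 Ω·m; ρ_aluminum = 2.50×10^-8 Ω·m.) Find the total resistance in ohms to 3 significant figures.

Seg 1: A = π(d/2)² = π(5.6000e-04 m)² = 9.852e-07 m²
R_1 = (1.61×10^-8)(31.6)/(9.852e-07) = 0.5164 Ω
Seg 2: A = π(d/2)² = π(1.6650e-03 m)² = 8.709e-06 m²
R_2 = (2.50×10^-8)(50.9)/(8.709e-06) = 0.1461 Ω
Seg 3: A = 3.92 mm² = 3.920e-06 m²
R_3 = (2.50×10^-8)(25.4)/(3.920e-06) = 0.162 Ω
R_total = R_1 + R_2 + R_3 = 0.825 Ω

0.825 Ω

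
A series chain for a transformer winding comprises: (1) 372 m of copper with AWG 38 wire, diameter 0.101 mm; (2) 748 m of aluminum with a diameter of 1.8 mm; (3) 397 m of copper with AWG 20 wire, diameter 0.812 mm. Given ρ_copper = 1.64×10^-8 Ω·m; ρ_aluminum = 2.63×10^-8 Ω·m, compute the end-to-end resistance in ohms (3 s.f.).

782 Ω

Seg 1: A = π(0.101/2 mm)² = π(5.0500e-05 m)² = 8.012e-09 m²
R_1 = (1.64×10^-8)(372)/(8.012e-09) = 761.5 Ω
Seg 2: A = π(d/2)² = π(9.0000e-04 m)² = 2.545e-06 m²
R_2 = (2.63×10^-8)(748)/(2.545e-06) = 7.731 Ω
Seg 3: A = π(0.812/2 mm)² = π(4.0600e-04 m)² = 5.178e-07 m²
R_3 = (1.64×10^-8)(397)/(5.178e-07) = 12.57 Ω
R_total = R_1 + R_2 + R_3 = 782 Ω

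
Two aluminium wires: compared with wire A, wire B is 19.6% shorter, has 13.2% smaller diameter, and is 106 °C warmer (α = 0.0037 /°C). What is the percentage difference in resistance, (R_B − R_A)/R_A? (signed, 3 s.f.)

48.6%

R ∝ ρL/d² with ρ ∝ (1+αΔT), so R_B/R_A = (1 − 19.6/100) × (1 − 13.2/100)⁻² × (1 + 0.0037×106)
= 0.804 × 1.327 × 1.392 = 1.486
(R_B − R_A)/R_A = 1.486 − 1 = 48.6%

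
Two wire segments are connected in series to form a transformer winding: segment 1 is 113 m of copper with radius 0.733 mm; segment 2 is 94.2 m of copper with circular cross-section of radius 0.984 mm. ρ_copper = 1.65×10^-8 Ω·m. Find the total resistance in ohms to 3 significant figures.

1.62 Ω

Segment 1: A = πr² = π(7.3300e-04 m)² = 1.688e-06 m²
R₁ = ρL/A = (1.65×10^-8)(113)/(1.688e-06) = 1.105 Ω
Segment 2: A = πr² = π(9.8400e-04 m)² = 3.042e-06 m²
R₂ = (1.65×10^-8)(94.2)/(3.042e-06) = 0.511 Ω
R = R₁ + R₂ = 1.62 Ω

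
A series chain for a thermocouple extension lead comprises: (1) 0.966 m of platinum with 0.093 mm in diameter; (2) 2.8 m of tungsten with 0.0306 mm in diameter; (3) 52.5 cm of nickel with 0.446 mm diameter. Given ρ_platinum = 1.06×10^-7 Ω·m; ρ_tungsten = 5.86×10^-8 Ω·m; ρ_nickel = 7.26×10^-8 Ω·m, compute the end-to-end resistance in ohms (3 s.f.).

Seg 1: A = π(d/2)² = π(4.6500e-05 m)² = 6.793e-09 m²
R_1 = (1.06×10^-7)(0.966)/(6.793e-09) = 15.07 Ω
Seg 2: A = π(d/2)² = π(1.5300e-05 m)² = 7.354e-10 m²
R_2 = (5.86×10^-8)(2.8)/(7.354e-10) = 223.1 Ω
Seg 3: A = π(d/2)² = π(2.2300e-04 m)² = 1.562e-07 m²
R_3 = (7.26×10^-8)(0.525)/(1.562e-07) = 0.244 Ω
R_total = R_1 + R_2 + R_3 = 238 Ω

238 Ω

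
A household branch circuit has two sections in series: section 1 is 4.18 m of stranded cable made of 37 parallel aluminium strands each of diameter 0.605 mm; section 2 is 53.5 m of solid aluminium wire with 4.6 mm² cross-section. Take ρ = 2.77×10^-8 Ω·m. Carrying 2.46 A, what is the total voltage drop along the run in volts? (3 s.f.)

Section 1: A_strand = π(3.0250e-04)² = 2.875e-07 m²; R₁ = ρL/(N·A_s) = (2.77×10^-8)(4.18)/(37×2.875e-07) = 0.01089 Ω
Section 2: A = 4.6 mm² = 4.600e-06 m²
R₂ = (2.77×10^-8)(53.5)/(4.600e-06) = 0.3222 Ω
R = R₁ + R₂ = 0.333 Ω
V = IR = 2.46 × 0.333 = 0.819 V

0.819 V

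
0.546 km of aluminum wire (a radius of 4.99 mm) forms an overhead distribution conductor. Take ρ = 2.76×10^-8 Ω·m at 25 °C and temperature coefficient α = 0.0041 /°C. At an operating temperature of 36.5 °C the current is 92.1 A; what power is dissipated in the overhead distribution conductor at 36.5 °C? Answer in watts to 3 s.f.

1710 W

A = πr² = π(4.9900e-03 m)² = 7.823e-05 m²
R₍25₎ = ρL/A = (2.76×10^-8)(546)/(7.823e-05) = 0.1926 Ω
R₍36.5₎ = R₍25₎(1 + αΔT) = 0.1926 × (1 + 0.0041×11.5) = 0.2017 Ω
P = I²R = (92.1)² × 0.2017 = 1710 W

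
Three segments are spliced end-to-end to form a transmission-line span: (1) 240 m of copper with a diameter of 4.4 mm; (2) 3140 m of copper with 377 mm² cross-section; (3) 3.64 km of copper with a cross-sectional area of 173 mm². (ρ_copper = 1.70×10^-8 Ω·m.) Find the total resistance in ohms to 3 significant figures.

Seg 1: A = π(d/2)² = π(2.2000e-03 m)² = 1.521e-05 m²
R_1 = (1.70×10^-8)(240)/(1.521e-05) = 0.2683 Ω
Seg 2: A = 377 mm² = 3.770e-04 m²
R_2 = (1.70×10^-8)(3140)/(3.770e-04) = 0.1416 Ω
Seg 3: A = 173 mm² = 1.730e-04 m²
R_3 = (1.70×10^-8)(3640)/(1.730e-04) = 0.3577 Ω
R_total = R_1 + R_2 + R_3 = 0.768 Ω

0.768 Ω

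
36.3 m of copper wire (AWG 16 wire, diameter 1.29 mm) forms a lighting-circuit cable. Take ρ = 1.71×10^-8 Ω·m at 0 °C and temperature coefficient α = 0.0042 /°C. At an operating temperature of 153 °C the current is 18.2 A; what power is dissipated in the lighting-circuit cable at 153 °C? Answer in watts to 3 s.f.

A = π(1.29/2 mm)² = π(6.4500e-04 m)² = 1.307e-06 m²
R₍0₎ = ρL/A = (1.71×10^-8)(36.3)/(1.307e-06) = 0.4749 Ω
R₍153₎ = R₍0₎(1 + αΔT) = 0.4749 × (1 + 0.0042×153) = 0.7801 Ω
P = I²R = (18.2)² × 0.7801 = 258 W

258 W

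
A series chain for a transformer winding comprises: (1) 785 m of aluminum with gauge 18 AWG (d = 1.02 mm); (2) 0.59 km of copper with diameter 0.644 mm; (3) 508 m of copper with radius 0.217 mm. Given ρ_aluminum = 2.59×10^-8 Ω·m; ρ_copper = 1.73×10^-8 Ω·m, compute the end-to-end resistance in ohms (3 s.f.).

Seg 1: A = π(1.02/2 mm)² = π(5.1000e-04 m)² = 8.171e-07 m²
R_1 = (2.59×10^-8)(785)/(8.171e-07) = 24.88 Ω
Seg 2: A = π(d/2)² = π(3.2200e-04 m)² = 3.257e-07 m²
R_2 = (1.73×10^-8)(590)/(3.257e-07) = 31.34 Ω
Seg 3: A = πr² = π(2.1700e-04 m)² = 1.479e-07 m²
R_3 = (1.73×10^-8)(508)/(1.479e-07) = 59.41 Ω
R_total = R_1 + R_2 + R_3 = 116 Ω

116 Ω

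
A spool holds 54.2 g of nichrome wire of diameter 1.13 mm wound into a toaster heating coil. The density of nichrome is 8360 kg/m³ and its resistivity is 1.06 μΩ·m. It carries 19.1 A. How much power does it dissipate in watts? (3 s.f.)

ρ = 1.06 μΩ·m = 1.06×10^-6 Ω·m
A = π(d/2)² = π(5.6500e-04 m)² = 1.0029e-06 m²
L = m/(density·A) = 0.0542/(8360×1.0029e-06) = 6.465 m
R = ρL/A = (1.06×10^-6)(6.465)/(1.0029e-06) = 6.833 Ω
P = I²R = (19.1)² × 6.833 = 2490 W

2490 W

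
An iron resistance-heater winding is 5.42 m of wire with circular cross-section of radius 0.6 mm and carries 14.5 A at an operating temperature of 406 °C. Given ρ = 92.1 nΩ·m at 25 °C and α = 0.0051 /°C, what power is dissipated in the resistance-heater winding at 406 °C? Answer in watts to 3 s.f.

273 W

ρ = 92.1 nΩ·m = 9.21×10^-8 Ω·m
A = πr² = π(6.0000e-04 m)² = 1.131e-06 m²
R₍25₎ = ρL/A = (9.21×10^-8)(5.42)/(1.131e-06) = 0.4414 Ω
R₍406₎ = R₍25₎(1 + αΔT) = 0.4414 × (1 + 0.0051×381) = 1.299 Ω
P = I²R = (14.5)² × 1.299 = 273 W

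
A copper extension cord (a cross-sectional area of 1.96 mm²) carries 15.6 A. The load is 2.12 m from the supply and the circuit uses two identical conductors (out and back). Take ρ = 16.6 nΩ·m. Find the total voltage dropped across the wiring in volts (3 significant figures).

ρ = 16.6 nΩ·m = 1.66×10^-8 Ω·m
A = 1.96 mm² = 1.960e-06 m²
Total conductor length (both ways) L = 2 × 2.12 = 4.24 m
R = ρL/A = (1.66×10^-8)(4.24)/(1.960e-06) = 0.03591 Ω
V = IR = 15.6 × 0.03591 = 0.560 V

0.560 V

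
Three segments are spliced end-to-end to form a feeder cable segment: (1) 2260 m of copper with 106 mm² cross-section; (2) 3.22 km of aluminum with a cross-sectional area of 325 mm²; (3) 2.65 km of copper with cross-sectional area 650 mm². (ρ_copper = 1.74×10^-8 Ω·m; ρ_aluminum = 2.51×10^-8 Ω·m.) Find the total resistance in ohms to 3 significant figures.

Seg 1: A = 106 mm² = 1.060e-04 m²
R_1 = (1.74×10^-8)(2260)/(1.060e-04) = 0.371 Ω
Seg 2: A = 325 mm² = 3.250e-04 m²
R_2 = (2.51×10^-8)(3220)/(3.250e-04) = 0.2487 Ω
Seg 3: A = 650 mm² = 6.500e-04 m²
R_3 = (1.74×10^-8)(2650)/(6.500e-04) = 0.07094 Ω
R_total = R_1 + R_2 + R_3 = 0.691 Ω

0.691 Ω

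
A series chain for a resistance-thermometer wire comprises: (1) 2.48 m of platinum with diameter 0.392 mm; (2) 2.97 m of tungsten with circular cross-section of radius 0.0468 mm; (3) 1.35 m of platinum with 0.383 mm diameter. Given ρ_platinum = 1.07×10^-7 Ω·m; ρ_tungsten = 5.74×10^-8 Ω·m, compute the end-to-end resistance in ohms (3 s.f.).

Seg 1: A = π(d/2)² = π(1.9600e-04 m)² = 1.207e-07 m²
R_1 = (1.07×10^-7)(2.48)/(1.207e-07) = 2.199 Ω
Seg 2: A = πr² = π(4.6800e-05 m)² = 6.881e-09 m²
R_2 = (5.74×10^-8)(2.97)/(6.881e-09) = 24.78 Ω
Seg 3: A = π(d/2)² = π(1.9150e-04 m)² = 1.152e-07 m²
R_3 = (1.07×10^-7)(1.35)/(1.152e-07) = 1.254 Ω
R_total = R_1 + R_2 + R_3 = 28.2 Ω

28.2 Ω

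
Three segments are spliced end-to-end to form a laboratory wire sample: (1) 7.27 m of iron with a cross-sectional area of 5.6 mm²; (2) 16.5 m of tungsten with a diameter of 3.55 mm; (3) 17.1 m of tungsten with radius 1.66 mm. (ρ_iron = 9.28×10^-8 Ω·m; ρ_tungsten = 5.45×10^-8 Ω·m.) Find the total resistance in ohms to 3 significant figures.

Seg 1: A = 5.6 mm² = 5.600e-06 m²
R_1 = (9.28×10^-8)(7.27)/(5.600e-06) = 0.1205 Ω
Seg 2: A = π(d/2)² = π(1.7750e-03 m)² = 9.898e-06 m²
R_2 = (5.45×10^-8)(16.5)/(9.898e-06) = 0.09085 Ω
Seg 3: A = πr² = π(1.6600e-03 m)² = 8.657e-06 m²
R_3 = (5.45×10^-8)(17.1)/(8.657e-06) = 0.1077 Ω
R_total = R_1 + R_2 + R_3 = 0.319 Ω

0.319 Ω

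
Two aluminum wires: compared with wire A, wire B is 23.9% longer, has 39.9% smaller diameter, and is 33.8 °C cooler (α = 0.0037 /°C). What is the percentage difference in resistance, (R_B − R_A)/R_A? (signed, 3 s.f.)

R ∝ ρL/d² with ρ ∝ (1+αΔT), so R_B/R_A = (1 + 23.9/100) × (1 − 39.9/100)⁻² × (1 − 0.0037×33.8)
= 1.239 × 2.768 × 0.8749 = 3.001
(R_B − R_A)/R_A = 3.001 − 1 = 200%

200%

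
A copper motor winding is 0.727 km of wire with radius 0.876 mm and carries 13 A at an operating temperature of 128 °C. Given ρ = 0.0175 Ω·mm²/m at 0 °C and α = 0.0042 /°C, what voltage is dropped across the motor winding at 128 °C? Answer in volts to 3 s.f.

ρ = 0.0175 Ω·mm²/m = 1.75×10^-8 Ω·m
A = πr² = π(8.7600e-04 m)² = 2.411e-06 m²
R₍0₎ = ρL/A = (1.75×10^-8)(727)/(2.411e-06) = 5.277 Ω
R₍128₎ = R₍0₎(1 + αΔT) = 5.277 × (1 + 0.0042×128) = 8.114 Ω
V = IR = 13 × 8.114 = 105 V

105 V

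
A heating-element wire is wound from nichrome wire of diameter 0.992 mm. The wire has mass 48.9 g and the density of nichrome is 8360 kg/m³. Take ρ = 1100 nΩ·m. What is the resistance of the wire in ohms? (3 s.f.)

10.8 Ω

ρ = 1100 nΩ·m = 1.10×10^-6 Ω·m
A = π(d/2)² = π(4.9600e-04 m)² = 7.7288e-07 m²
L = m/(density·A) = 0.0489/(8360×7.7288e-07) = 7.568 m
R = ρL/A = (1.10×10^-6)(7.568)/(7.7288e-07) = 10.8 Ω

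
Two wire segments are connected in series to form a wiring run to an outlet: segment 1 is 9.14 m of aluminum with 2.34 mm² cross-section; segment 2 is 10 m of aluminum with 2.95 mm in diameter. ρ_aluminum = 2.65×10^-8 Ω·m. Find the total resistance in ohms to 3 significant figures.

Segment 1: A = 2.34 mm² = 2.340e-06 m²
R₁ = ρL/A = (2.65×10^-8)(9.14)/(2.340e-06) = 0.1035 Ω
Segment 2: A = π(d/2)² = π(1.4750e-03 m)² = 6.835e-06 m²
R₂ = (2.65×10^-8)(10)/(6.835e-06) = 0.03877 Ω
R = R₁ + R₂ = 0.142 Ω

0.142 Ω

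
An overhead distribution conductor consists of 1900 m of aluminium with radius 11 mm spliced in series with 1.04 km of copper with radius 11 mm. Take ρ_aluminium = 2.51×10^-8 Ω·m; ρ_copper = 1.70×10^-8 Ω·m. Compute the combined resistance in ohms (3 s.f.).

0.172 Ω

Segment 1: A = πr² = π(1.1000e-02 m)² = 3.801e-04 m²
R₁ = ρL/A = (2.51×10^-8)(1900)/(3.801e-04) = 0.1255 Ω
R₂ = (1.70×10^-8)(1040)/(3.801e-04) = 0.04651 Ω
R = R₁ + R₂ = 0.172 Ω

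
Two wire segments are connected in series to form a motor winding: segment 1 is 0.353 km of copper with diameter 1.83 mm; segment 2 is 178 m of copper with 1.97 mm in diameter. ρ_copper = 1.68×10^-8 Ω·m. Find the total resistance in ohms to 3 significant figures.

3.24 Ω

Segment 1: A = π(d/2)² = π(9.1500e-04 m)² = 2.630e-06 m²
R₁ = ρL/A = (1.68×10^-8)(353)/(2.630e-06) = 2.255 Ω
Segment 2: A = π(d/2)² = π(9.8500e-04 m)² = 3.048e-06 m²
R₂ = (1.68×10^-8)(178)/(3.048e-06) = 0.9811 Ω
R = R₁ + R₂ = 3.24 Ω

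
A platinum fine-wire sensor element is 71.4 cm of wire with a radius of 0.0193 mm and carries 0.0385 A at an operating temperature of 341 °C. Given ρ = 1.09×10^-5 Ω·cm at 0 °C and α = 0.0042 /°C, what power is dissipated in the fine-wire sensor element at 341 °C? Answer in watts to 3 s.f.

0.240 W

ρ = 1.09×10^-5 Ω·cm = 1.09×10^-7 Ω·m
A = πr² = π(1.9300e-05 m)² = 1.170e-09 m²
R₍0₎ = ρL/A = (1.09×10^-7)(0.714)/(1.170e-09) = 66.51 Ω
R₍341₎ = R₍0₎(1 + αΔT) = 66.51 × (1 + 0.0042×341) = 161.8 Ω
P = I²R = (0.0385)² × 161.8 = 0.240 W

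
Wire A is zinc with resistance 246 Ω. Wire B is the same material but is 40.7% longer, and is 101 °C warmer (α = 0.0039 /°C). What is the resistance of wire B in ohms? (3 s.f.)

R ∝ ρL/d² with ρ ∝ (1+αΔT), so R_B/R_A = (1 + 40.7/100) × (1 + 0.0039×101)
= 1.407 × 1.394 = 1.961
R_B = 1.961 × 246 = 482 Ω

482 Ω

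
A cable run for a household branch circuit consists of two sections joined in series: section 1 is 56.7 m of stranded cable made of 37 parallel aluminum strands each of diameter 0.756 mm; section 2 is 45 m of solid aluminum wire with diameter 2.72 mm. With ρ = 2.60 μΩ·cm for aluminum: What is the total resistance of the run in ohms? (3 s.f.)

ρ = 2.60 μΩ·cm = 2.60×10^-8 Ω·m
Section 1: A_strand = π(3.7800e-04)² = 4.489e-07 m²; R₁ = ρL/(N·A_s) = (2.60×10^-8)(56.7)/(37×4.489e-07) = 0.08876 Ω
Section 2: A = π(d/2)² = π(1.3600e-03 m)² = 5.811e-06 m²
R₂ = (2.60×10^-8)(45)/(5.811e-06) = 0.2014 Ω
R = R₁ + R₂ = 0.290 Ω

0.290 Ω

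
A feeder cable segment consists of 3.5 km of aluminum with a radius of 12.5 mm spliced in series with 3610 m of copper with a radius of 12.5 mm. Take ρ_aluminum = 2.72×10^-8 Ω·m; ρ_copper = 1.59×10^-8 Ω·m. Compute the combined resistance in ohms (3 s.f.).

Segment 1: A = πr² = π(1.2500e-02 m)² = 4.909e-04 m²
R₁ = ρL/A = (2.72×10^-8)(3500)/(4.909e-04) = 0.1939 Ω
R₂ = (1.59×10^-8)(3610)/(4.909e-04) = 0.1169 Ω
R = R₁ + R₂ = 0.311 Ω

0.311 Ω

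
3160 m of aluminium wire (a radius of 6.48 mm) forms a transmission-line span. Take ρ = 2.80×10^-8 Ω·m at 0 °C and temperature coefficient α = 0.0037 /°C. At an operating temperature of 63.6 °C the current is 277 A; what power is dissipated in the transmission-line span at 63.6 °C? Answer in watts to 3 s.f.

A = πr² = π(6.4800e-03 m)² = 1.319e-04 m²
R₍0₎ = ρL/A = (2.80×10^-8)(3160)/(1.319e-04) = 0.6707 Ω
R₍63.6₎ = R₍0₎(1 + αΔT) = 0.6707 × (1 + 0.0037×63.6) = 0.8286 Ω
P = I²R = (277)² × 0.8286 = 63600 W

63600 W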